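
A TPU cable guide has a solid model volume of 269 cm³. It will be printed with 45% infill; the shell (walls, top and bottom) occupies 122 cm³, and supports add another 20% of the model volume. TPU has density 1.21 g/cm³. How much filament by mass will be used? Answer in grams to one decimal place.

Infill region: 269 − 122 → 147 cm³.
Infill volume = 0.45 × 147 = 66.15 cm³.
Support = 0.20 × 269 = 53.8 cm³.
Total extruded = 122 + 66.15 + 53.8 = 241.95 cm³.
Mass = 241.95 × 1.21 = 292.7595 g.

292.8 g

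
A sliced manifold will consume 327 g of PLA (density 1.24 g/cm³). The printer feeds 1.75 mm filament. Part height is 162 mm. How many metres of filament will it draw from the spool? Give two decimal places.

109.64 m

Extruded volume: 327/1.24 = 263.7097 cm³ (263709.7 mm³).
A = π r² = π × 0.875² = 2.4053 mm².
L = V/A = 263709.7/2.4053 = 109636.93 mm → 109.64 m.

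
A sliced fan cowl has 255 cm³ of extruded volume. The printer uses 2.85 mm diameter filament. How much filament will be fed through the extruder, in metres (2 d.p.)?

Filament cross-section = π × (2.85/2)² = 6.3794 mm².
Length = 255 cm³ / 6.3794 mm² = 255000 / 6.3794 = 39972.41 mm = 39.97 m.

39.97 m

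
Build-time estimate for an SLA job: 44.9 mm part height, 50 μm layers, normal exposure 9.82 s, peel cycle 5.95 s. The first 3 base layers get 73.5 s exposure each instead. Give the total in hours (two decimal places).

Layers = ⌈44.9/0.05⌉ = 898.
Burn-in layers = 3 × (73.5 + 5.95) = 238.35 s.
Normal layers: 895 × (9.82 + 5.95) → 14114.15 s.
Sum: 238.35 + 14114.15 = 14352.5 s → 3.99 hours.

3.99 hours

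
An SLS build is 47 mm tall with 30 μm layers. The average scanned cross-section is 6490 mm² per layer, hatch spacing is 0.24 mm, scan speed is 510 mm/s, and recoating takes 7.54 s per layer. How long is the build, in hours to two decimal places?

Layer count = ceil(47 / 0.03) = 1567.
Per-layer scan distance = 6490 / 0.24, so 27041.7 mm.
Per-layer scan time: 27041.7 / 510 → 53.0229 s.
Time per layer: 53.0229 + 7.54 → 60.5629 s.
Total: 1567 × 60.5629 s = 94902.0643 s → 26.36 hours.

26.36 hours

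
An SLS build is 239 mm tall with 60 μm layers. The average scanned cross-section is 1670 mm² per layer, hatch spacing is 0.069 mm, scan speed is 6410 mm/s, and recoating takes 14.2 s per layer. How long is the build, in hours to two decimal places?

19.89 hours

Number of layers: 239 / 0.06 → 3984 (rounded up).
Per-layer scan distance = 1670 / 0.069 = 24202.9 mm.
Scan time per layer = 24202.9 / 6410, so 3.7758 s.
Layer cycle: 3.7758 + 14.2 → 17.9758 s.
Build time = 3984 × 17.9758 = 71615.5872 s = 19.89 hours.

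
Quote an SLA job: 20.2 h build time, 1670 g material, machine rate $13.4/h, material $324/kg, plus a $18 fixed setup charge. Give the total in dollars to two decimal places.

$829.76

Time charge: 13.4 × 20.2 → $270.68.
Material cost = 324 × 1670/1000 = $541.08.
Total = 270.68 + 541.08 + 18 = $829.76.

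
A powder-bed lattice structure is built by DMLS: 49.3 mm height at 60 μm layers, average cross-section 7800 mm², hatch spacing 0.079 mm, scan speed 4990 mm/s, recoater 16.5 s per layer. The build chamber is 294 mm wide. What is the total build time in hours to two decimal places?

8.29 hours

Layers = ⌈49.3/0.06⌉ = 822.
Hatch length per layer: 7800 / 0.079 → 98734.2 mm.
Per-layer scan time: 98734.2 / 4990 → 19.7864 s.
Time per layer = 19.7864 + 16.5 = 36.2864 s.
822 layers × 36.2864 s/layer = 29827.4208 s, i.e. 8.29 hours.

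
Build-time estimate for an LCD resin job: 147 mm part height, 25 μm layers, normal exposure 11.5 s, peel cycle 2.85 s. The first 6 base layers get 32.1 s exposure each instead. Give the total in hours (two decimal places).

Layers = ⌈147/0.025⌉ = 5880.
Base layers = 6 × (32.1 + 2.85) = 209.7 s.
Regular layers = 5874 × (11.5 + 2.85) = 84291.9 s.
Sum: 209.7 + 84291.9 = 84501.6 s → 23.47 hours.

23.47 hours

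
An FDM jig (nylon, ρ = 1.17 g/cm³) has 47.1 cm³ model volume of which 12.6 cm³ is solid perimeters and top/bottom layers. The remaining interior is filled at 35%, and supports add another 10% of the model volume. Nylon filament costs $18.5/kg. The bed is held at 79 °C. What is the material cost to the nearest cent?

$0.64

Interior volume = 47.1 − 12.6, so 34.5 cm³.
Deposited infill: 0.35 × 34.5 → 12.075 cm³.
Support = 0.10 × 47.1 = 4.71 cm³.
Deposited volume = 12.6 + 12.075 + 4.71 = 29.385 cm³.
Mass = 29.385 × 1.17 = 34.38045 g.
Cost = 34.38045 g / 1000 × $18.5/kg = $0.64.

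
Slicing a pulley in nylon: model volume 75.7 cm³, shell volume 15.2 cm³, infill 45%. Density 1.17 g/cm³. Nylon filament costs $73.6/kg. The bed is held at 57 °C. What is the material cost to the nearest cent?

$3.65

Volume inside the shell = 75.7 − 15.2 = 60.5 cm³.
Infill volume = 0.45 × 60.5 = 27.225 cm³.
Total extruded = 15.2 + 27.225 = 42.425 cm³.
Mass = 42.425 × 1.17, so 49.63725 g.
At $73.6/kg: 49.63725/1000 × 73.6 = $3.65.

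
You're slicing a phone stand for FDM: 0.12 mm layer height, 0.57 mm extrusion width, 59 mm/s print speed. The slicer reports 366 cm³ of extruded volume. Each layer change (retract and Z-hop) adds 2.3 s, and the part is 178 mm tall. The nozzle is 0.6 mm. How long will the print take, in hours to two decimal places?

Extrusion cross-section = 0.12 × 0.57, so 0.0684 mm².
Total extruded path = 366000/0.0684 = 5350877.2 mm.
Time extruding = 5350877.2 / 59 = 90692.8 s.
Layers = ⌈178/0.12⌉ = 1484.
Non-print overhead = 1484 × 2.3, so 3413.2 s.
Total = 90692.8 + 3413.2 = 94106 s = 26.14 hours.

26.14 hours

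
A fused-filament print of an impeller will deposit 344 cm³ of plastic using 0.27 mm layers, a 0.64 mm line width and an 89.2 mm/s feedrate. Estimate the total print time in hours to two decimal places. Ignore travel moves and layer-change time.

Extrusion cross-section = 0.27 × 0.64 = 0.1728 mm².
Toolpath length = 344 cm³ / 0.1728 mm² = 344000 / 0.1728 = 1990740.7 mm.
Time extruding = 1990740.7 / 89.2 = 22317.7 s.
In the requested units: 22317.7 s = 6.20 hours.

6.20 hours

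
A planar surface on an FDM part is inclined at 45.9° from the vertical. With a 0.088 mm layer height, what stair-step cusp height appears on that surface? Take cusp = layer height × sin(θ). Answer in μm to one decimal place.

Cusp = layer height × sin(45.9°) = 0.088 × 0.7181 = 0.063193 mm = 63.2 μm.

63.2 μm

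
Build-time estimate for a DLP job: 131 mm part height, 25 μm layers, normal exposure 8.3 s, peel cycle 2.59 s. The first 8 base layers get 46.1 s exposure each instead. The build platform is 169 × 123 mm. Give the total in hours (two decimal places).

15.94 hours

Layers = ⌈131/0.025⌉ = 5240.
Bottom layers = 8 × (46.1 + 2.59), so 389.52 s.
Remaining layers: 5232 × (8.3 + 2.59) → 56976.48 s.
Total = 389.52 + 56976.48 = 57366 s = 15.94 hours.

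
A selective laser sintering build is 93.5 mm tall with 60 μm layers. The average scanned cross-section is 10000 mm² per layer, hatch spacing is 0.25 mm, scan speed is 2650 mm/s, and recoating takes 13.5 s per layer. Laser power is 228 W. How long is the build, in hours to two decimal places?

Layers = ⌈93.5/0.06⌉ = 1559.
Scan path per layer = 10000 / 0.25, so 40000 mm.
Scan time per layer = 40000 / 2650 = 15.0943 s.
Time per layer = 15.0943 + 13.5 = 28.5943 s.
Total: 1559 × 28.5943 s = 44578.5137 s → 12.38 hours.

12.38 hours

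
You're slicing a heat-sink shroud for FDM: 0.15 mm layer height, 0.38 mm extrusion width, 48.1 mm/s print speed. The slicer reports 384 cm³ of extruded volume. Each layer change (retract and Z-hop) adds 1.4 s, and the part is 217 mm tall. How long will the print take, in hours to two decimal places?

Bead cross-section = 0.15 × 0.38, so 0.057 mm².
Path length: 384000 mm³ / 0.057 mm² → 6736842.1 mm.
Time extruding = 6736842.1 / 48.1, so 140059.1 s.
Layer count = ceil(217 / 0.15) = 1447.
Non-print overhead: 1447 × 1.4 → 2025.8 s.
Total = 140059.1 + 2025.8 = 142084.9 s = 39.47 hours.

39.47 hours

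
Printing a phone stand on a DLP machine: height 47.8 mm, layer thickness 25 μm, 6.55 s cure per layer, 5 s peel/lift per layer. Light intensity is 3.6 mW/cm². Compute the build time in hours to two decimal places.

6.13 hours

Number of layers: 47.8 / 0.025 → 1912 (rounded up).
Cycle time = 6.55 + 5 = 11.55 s.
Total = 1912 × 11.55 = 22083.6 s = 6.13 hours.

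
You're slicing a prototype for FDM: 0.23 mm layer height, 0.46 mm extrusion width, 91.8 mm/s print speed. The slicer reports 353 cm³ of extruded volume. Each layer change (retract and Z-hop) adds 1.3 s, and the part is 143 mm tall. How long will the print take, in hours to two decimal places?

10.32 hours

Extrusion cross-section = 0.23 × 0.46 = 0.1058 mm².
Path length: 353000 mm³ / 0.1058 mm² → 3336483.9 mm.
Time extruding: 3336483.9 / 91.8 → 36345.1 s.
Layers = ⌈143/0.23⌉ = 622.
Non-print overhead: 622 × 1.3 → 808.6 s.
Total = 36345.1 + 808.6 = 37153.7 s = 10.32 hours.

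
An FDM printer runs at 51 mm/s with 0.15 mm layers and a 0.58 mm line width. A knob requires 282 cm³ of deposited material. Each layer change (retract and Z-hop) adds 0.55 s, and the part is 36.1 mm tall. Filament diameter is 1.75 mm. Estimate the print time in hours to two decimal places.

17.69 hours

Line area = 0.15 × 0.58, so 0.087 mm².
Path length: 282000 mm³ / 0.087 mm² → 3241379.3 mm.
Time extruding = 3241379.3 / 51, so 63556.5 s.
Layers = ⌈36.1/0.15⌉ = 241.
Non-print overhead = 241 × 0.55 = 132.55 s.
Total = 63556.5 + 132.55 = 63689.05 s = 17.69 hours.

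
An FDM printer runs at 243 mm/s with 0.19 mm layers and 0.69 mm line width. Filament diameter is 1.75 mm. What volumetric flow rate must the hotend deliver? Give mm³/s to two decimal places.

31.86

Extrusion cross-section: 0.19 × 0.69 → 0.1311 mm².
Q = v·A = 243 × 0.1311 = 31.86 mm³/s.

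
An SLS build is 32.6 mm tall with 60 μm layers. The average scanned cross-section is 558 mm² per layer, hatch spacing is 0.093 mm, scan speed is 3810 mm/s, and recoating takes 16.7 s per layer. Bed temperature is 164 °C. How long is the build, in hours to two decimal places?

2.76 hours

Number of layers: 32.6 / 0.06 → 544 (rounded up).
Per-layer scan distance = 558 / 0.093 = 6000 mm.
Per-layer scan time: 6000 / 3810 → 1.5748 s.
Layer cycle = 1.5748 + 16.7 = 18.2748 s.
Build time = 544 × 18.2748 = 9941.4912 s = 2.76 hours.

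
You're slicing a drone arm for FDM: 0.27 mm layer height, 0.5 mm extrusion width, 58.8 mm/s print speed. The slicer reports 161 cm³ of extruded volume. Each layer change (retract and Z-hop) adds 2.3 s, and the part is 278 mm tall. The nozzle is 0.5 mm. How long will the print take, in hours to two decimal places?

6.29 hours

Bead cross-section = 0.27 × 0.5 = 0.135 mm².
Total extruded path = 161000/0.135 = 1192592.6 mm.
Time extruding = 1192592.6 / 58.8 = 20282.2 s.
Layer count = ceil(278 / 0.27) = 1030.
Layer-change overhead = 1030 × 2.3 = 2369 s.
Altogether 20282.2 + 2369 = 22651.2 s, i.e. 6.29 hours.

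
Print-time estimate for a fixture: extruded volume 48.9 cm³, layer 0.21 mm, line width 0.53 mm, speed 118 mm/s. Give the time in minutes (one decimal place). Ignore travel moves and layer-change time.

Line area = 0.21 × 0.53, so 0.1113 mm².
Toolpath length = 48.9 cm³ / 0.1113 mm² = 48900 / 0.1113 = 439353.1 mm.
Time extruding = 439353.1 / 118, so 3723.3 s.
3723.3 s = 62.1 minutes.

62.1 minutes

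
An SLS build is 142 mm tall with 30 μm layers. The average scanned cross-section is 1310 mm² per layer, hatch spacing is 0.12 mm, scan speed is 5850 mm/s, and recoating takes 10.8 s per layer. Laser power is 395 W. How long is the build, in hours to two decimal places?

Layer count = ceil(142 / 0.03) = 4734.
Scan path per layer: 1310 / 0.12 → 10916.7 mm.
Per-layer scan time = 10916.7 / 5850 = 1.8661 s.
Per-layer time = 1.8661 + 10.8, so 12.6661 s.
4734 layers × 12.6661 s/layer = 59961.3174 s, i.e. 16.66 hours.

16.66 hours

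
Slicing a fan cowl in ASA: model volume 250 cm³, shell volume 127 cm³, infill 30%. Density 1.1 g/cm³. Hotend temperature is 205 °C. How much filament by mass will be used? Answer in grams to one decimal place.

180.3 g

Infill region: 250 − 127 → 123 cm³.
Infill volume = 0.30 × 123 = 36.9 cm³.
Deposited volume: 127 + 36.9 → 163.9 cm³.
Mass: 163.9 × 1.1 → 180.29 g.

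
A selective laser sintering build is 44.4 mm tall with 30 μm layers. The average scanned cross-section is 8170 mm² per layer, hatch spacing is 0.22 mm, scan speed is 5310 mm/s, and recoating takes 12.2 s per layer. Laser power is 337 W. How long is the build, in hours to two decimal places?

7.89 hours

Number of layers: 44.4 / 0.03 → 1480 (rounded up).
Hatch length per layer: 8170 / 0.22 → 37136.4 mm.
Scan time per layer: 37136.4 / 5310 → 6.9937 s.
Time per layer = 6.9937 + 12.2, so 19.1937 s.
Build time = 1480 × 19.1937 = 28406.676 s = 7.89 hours.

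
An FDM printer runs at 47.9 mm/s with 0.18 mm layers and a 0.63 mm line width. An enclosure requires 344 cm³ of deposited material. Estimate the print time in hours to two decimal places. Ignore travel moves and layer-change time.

Extrusion cross-section = 0.18 × 0.63 = 0.1134 mm².
Path length: 344000 mm³ / 0.1134 mm² → 3033509.7 mm.
Extrusion time = 3033509.7 / 47.9 = 63330.1 s.
63330.1 s = 17.59 hours.

17.59 hours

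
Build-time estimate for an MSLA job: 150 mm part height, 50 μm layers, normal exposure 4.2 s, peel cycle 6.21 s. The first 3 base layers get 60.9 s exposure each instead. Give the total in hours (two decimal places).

Layer count = ceil(150 / 0.05) = 3000.
Burn-in layers = 3 × (60.9 + 6.21) = 201.33 s.
Regular layers = 2997 × (4.2 + 6.21) = 31198.77 s.
Sum: 201.33 + 31198.77 = 31400.1 s → 8.72 hours.

8.72 hours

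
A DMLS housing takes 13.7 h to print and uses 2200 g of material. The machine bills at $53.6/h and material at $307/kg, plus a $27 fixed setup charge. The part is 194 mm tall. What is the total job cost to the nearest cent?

$1436.72

Machine-time cost = 53.6 × 13.7, so $734.32.
Material cost: 307 × 2200/1000 → $675.40.
Total = 734.32 + 675.40 + 27 = $1436.72.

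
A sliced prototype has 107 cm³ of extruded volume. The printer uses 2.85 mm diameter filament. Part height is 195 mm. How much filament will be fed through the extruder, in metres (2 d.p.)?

Cross-section of 2.85 mm filament: π·(2.85/2)² = 6.3794 mm².
Length = 107 cm³ / 6.3794 mm² = 107000 / 6.3794 = 16772.74 mm = 16.77 m.

16.77 m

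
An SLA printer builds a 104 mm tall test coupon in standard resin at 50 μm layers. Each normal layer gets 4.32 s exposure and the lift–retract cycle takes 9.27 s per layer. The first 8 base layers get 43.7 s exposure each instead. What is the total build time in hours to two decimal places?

7.94 hours

Number of layers: 104 / 0.05 → 2080 (rounded up).
Burn-in layers = 8 × (43.7 + 9.27), so 423.76 s.
Regular layers = 2072 × (4.32 + 9.27), so 28158.48 s.
Total = 423.76 + 28158.48 = 28582.24 s = 7.94 hours.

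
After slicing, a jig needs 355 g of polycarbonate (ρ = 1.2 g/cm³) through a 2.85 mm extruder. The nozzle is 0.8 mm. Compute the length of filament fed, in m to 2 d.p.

46.37 m

Volume = 355 g / 1.2 g·cm⁻³ = 295.8333 cm³ = 295833.3 mm³.
Filament cross-section = π × (2.85/2)² = 6.3794 mm².
L = V/A = 295833.3/6.3794 = 46373.22 mm → 46.37 m.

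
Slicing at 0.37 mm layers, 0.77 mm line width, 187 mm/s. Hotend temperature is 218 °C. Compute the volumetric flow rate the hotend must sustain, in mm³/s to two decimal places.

53.28

Extrusion cross-section: 0.37 × 0.77 → 0.2849 mm².
Volumetric flow = 187 × 0.2849 = 53.28 mm³/s.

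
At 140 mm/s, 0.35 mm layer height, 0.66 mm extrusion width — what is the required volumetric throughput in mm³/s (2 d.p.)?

32.34

Bead cross-section: 0.35 × 0.66 → 0.231 mm².
Volumetric flow = 140 × 0.231 = 32.34 mm³/s.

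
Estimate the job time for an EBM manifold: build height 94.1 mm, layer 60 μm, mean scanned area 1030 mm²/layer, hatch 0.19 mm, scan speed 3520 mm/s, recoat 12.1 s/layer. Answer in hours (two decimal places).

Number of layers: 94.1 / 0.06 → 1569 (rounded up).
Per-layer scan distance = 1030 / 0.19, so 5421.1 mm.
Scan time per layer = 5421.1 / 3520, so 1.5401 s.
Per-layer time = 1.5401 + 12.1, so 13.6401 s.
Build time = 1569 × 13.6401 = 21401.3169 s = 5.94 hours.

5.94 hours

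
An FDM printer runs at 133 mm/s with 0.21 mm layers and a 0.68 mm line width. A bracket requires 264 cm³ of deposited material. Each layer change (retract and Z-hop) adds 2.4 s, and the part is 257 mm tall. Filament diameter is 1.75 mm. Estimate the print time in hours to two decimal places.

Line area = 0.21 × 0.68, so 0.1428 mm².
Path length: 264000 mm³ / 0.1428 mm² → 1848739.5 mm.
Extrusion time: 1848739.5 / 133 → 13900.3 s.
Number of layers: 257 / 0.21 → 1224 (rounded up).
Layer-change overhead = 1224 × 2.4, so 2937.6 s.
Altogether 13900.3 + 2937.6 = 16837.9 s, i.e. 4.68 hours.

4.68 hours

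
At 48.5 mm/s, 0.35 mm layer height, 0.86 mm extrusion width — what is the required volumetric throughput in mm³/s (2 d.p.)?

14.60

Extrusion cross-section = 0.35 × 0.86, so 0.301 mm².
Q = v·A = 48.5 × 0.301 = 14.60 mm³/s.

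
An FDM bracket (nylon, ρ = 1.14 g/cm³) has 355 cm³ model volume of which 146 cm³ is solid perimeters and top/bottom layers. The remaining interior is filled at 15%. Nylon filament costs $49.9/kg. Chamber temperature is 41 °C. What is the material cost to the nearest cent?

$10.09

Infill region: 355 − 146 → 209 cm³.
Infill deposited = 0.15 × 209, so 31.35 cm³.
Total printed volume = 146 + 31.35 = 177.35 cm³.
Mass = 177.35 × 1.14, so 202.179 g.
At $49.9/kg: 202.179/1000 × 49.9 = $10.09.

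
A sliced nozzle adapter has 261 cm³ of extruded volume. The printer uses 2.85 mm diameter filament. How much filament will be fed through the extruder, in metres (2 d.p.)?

Filament cross-section = π × (2.85/2)² = 6.3794 mm².
L = 261000 mm³ / 6.3794 mm² = 40912.94 mm, i.e. 40.91 m.

40.91 m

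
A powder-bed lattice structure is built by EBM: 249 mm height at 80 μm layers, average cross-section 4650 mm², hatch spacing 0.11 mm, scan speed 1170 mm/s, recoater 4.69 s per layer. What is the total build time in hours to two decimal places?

Number of layers: 249 / 0.08 → 3113 (rounded up).
Per-layer scan distance = 4650 / 0.11, so 42272.7 mm.
Scan time per layer: 42272.7 / 1170 → 36.1305 s.
Per-layer time: 36.1305 + 4.69 → 40.8205 s.
Total: 3113 × 40.8205 s = 127074.2165 s → 35.30 hours.

35.30 hours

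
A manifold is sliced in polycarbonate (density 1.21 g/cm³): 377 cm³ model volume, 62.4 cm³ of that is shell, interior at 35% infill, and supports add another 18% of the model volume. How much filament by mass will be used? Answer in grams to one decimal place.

Interior volume = 377 − 62.4 = 314.6 cm³.
Infill volume = 0.35 × 314.6 = 110.11 cm³.
Support: 0.18 × 377 → 67.86 cm³.
Deposited volume = 62.4 + 110.11 + 67.86 = 240.37 cm³.
Mass = 240.37 × 1.21, so 290.8477 g.

290.8 g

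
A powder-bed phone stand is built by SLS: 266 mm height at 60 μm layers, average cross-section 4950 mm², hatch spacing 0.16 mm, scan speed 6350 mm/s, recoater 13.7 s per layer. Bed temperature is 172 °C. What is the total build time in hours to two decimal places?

22.87 hours

Layer count = ceil(266 / 0.06) = 4434.
Scan path per layer = 4950 / 0.16 = 30937.5 mm.
Per-layer scan time = 30937.5 / 6350 = 4.872 s.
Time per layer = 4.872 + 13.7 = 18.572 s.
Build time = 4434 × 18.572 = 82348.248 s = 22.87 hours.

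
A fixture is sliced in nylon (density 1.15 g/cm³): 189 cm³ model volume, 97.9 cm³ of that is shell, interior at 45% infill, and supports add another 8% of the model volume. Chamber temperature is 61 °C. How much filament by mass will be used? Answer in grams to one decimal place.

177.1 g

Volume inside the shell: 189 − 97.9 → 91.1 cm³.
Infill deposited: 0.45 × 91.1 → 40.995 cm³.
Support: 0.08 × 189 → 15.12 cm³.
Total extruded = 97.9 + 40.995 + 15.12, so 154.015 cm³.
Mass = 154.015 × 1.15 = 177.11725 g.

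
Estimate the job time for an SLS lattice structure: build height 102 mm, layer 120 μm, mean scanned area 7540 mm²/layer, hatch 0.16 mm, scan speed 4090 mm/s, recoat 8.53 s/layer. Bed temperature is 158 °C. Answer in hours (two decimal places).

4.73 hours

Number of layers: 102 / 0.12 → 850 (rounded up).
Hatch length per layer = 7540 / 0.16, so 47125 mm.
Scan time per layer = 47125 / 4090 = 11.522 s.
Time per layer: 11.522 + 8.53 → 20.052 s.
850 layers × 20.052 s/layer = 17044.2 s, i.e. 4.73 hours.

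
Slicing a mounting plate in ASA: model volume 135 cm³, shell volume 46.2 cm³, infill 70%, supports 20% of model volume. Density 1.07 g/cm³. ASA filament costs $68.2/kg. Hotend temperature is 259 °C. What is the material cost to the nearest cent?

$9.88

Interior volume: 135 − 46.2 → 88.8 cm³.
Infill deposited = 0.70 × 88.8 = 62.16 cm³.
Support = 0.20 × 135 = 27 cm³.
Total printed volume = 46.2 + 62.16 + 27 = 135.36 cm³.
Mass = 135.36 × 1.07, so 144.8352 g.
Cost = 144.8352 g / 1000 × $68.2/kg = $9.88.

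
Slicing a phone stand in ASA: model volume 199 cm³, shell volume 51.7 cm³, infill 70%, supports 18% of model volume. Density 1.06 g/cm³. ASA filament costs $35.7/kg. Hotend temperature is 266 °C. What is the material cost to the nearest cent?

Volume inside the shell = 199 − 51.7 = 147.3 cm³.
Deposited infill: 0.70 × 147.3 → 103.11 cm³.
Support = 0.18 × 199, so 35.82 cm³.
Total extruded = 51.7 + 103.11 + 35.82 = 190.63 cm³.
Mass = 190.63 × 1.06, so 202.0678 g.
Cost = 202.0678 g / 1000 × $35.7/kg = $7.21.

$7.21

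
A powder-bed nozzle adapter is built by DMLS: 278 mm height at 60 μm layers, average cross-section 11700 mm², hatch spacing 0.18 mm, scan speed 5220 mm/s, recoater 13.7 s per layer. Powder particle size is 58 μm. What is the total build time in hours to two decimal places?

33.66 hours

Number of layers: 278 / 0.06 → 4634 (rounded up).
Per-layer scan distance = 11700 / 0.18 = 65000 mm.
Per-layer scan time = 65000 / 5220 = 12.4521 s.
Per-layer time = 12.4521 + 13.7, so 26.1521 s.
Total: 4634 × 26.1521 s = 121188.8314 s → 33.66 hours.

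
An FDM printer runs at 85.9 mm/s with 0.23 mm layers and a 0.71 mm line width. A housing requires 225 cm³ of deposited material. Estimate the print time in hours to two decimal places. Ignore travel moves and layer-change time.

Extrusion cross-section = 0.23 × 0.71 = 0.1633 mm².
Toolpath length = 225 cm³ / 0.1633 mm² = 225000 / 0.1633 = 1377832.2 mm.
Time extruding = 1377832.2 / 85.9 = 16040 s.
That's 16040 s → 4.46 hours.

4.46 hours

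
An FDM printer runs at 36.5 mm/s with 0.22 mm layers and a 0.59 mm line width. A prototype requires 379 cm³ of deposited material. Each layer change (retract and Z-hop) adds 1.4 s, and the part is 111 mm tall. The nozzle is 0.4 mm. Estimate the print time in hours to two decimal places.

Line area = 0.22 × 0.59, so 0.1298 mm².
Toolpath length = 379 cm³ / 0.1298 mm² = 379000 / 0.1298 = 2919876.7 mm.
Extrusion time = 2919876.7 / 36.5 = 79996.6 s.
Number of layers: 111 / 0.22 → 505 (rounded up).
Non-print overhead = 505 × 1.4, so 707 s.
Total = 79996.6 + 707 = 80703.6 s = 22.42 hours.

22.42 hours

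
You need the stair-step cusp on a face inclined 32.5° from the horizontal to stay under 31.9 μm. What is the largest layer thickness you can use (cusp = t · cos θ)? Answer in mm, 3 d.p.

Layer height = cusp / cos(32.5°) = 0.0319 / 0.8434 = 0.038 mm.

0.038 mm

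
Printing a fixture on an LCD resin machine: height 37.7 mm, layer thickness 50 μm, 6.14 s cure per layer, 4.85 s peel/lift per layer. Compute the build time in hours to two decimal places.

2.30 hours

Number of layers: 37.7 / 0.05 → 754 (rounded up).
Each layer takes = 6.14 + 4.85 = 10.99 s.
Total = 754 × 10.99 = 8286.46 s = 2.30 hours.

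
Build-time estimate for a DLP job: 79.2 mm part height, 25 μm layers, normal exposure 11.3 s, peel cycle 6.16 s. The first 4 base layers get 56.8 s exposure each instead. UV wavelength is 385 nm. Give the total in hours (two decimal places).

Layers = ⌈79.2/0.025⌉ = 3168.
Bottom layers = 4 × (56.8 + 6.16) = 251.84 s.
Regular layers: 3164 × (11.3 + 6.16) → 55243.44 s.
Total = 251.84 + 55243.44 = 55495.28 s = 15.42 hours.

15.42 hours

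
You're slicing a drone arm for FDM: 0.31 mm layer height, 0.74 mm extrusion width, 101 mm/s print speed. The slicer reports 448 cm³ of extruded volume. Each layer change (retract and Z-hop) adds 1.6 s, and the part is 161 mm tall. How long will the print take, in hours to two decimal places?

5.60 hours

Extrusion cross-section = 0.31 × 0.74, so 0.2294 mm².
Path length: 448000 mm³ / 0.2294 mm² → 1952920.7 mm.
Time extruding: 1952920.7 / 101 → 19335.8 s.
Number of layers: 161 / 0.31 → 520 (rounded up).
Z-hop total = 520 × 1.6, so 832 s.
Altogether 19335.8 + 832 = 20167.8 s, i.e. 5.60 hours.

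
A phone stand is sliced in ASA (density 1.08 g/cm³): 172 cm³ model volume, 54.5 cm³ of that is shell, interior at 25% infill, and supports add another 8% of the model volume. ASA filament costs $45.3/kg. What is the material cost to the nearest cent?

Interior volume = 172 − 54.5 = 117.5 cm³.
Deposited infill = 0.25 × 117.5 = 29.375 cm³.
Support = 0.08 × 172 = 13.76 cm³.
Deposited volume = 54.5 + 29.375 + 13.76, so 97.635 cm³.
Mass = 97.635 × 1.08 = 105.4458 g.
Cost = 105.4458 g / 1000 × $45.3/kg = $4.78.

$4.78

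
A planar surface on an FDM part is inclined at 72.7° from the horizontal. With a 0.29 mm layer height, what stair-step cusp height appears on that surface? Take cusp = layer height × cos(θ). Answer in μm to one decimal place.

86.2 μm

cos(72.7°) = 0.2974, so cusp = 0.29 × 0.2974 = 0.086246 mm → 86.2 μm.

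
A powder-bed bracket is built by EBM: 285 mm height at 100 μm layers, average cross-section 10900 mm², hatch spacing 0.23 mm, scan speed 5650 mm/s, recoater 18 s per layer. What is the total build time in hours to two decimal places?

Number of layers: 285 / 0.1 → 2850 (rounded up).
Per-layer scan distance: 10900 / 0.23 → 47391.3 mm.
Scan time per layer = 47391.3 / 5650, so 8.3878 s.
Time per layer: 8.3878 + 18 → 26.3878 s.
Build time = 2850 × 26.3878 = 75205.23 s = 20.89 hours.

20.89 hours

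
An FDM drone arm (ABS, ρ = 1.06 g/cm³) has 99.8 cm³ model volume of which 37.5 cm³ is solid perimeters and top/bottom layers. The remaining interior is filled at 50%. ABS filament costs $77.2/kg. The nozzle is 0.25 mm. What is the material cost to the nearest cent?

Volume inside the shell: 99.8 − 37.5 → 62.3 cm³.
Infill deposited = 0.50 × 62.3 = 31.15 cm³.
Deposited volume = 37.5 + 31.15, so 68.65 cm³.
Mass: 68.65 × 1.06 → 72.769 g.
At $77.2/kg: 72.769/1000 × 77.2 = $5.62.

$5.62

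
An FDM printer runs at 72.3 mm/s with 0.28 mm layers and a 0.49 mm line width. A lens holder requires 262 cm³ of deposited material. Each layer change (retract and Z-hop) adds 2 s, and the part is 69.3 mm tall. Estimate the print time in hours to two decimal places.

7.47 hours

Line area = 0.28 × 0.49 = 0.1372 mm².
Total extruded path = 262000/0.1372 = 1909621 mm.
Print-move time: 1909621 / 72.3 → 26412.5 s.
Layers = ⌈69.3/0.28⌉ = 248.
Layer-change overhead: 248 × 2 → 496 s.
Altogether 26412.5 + 496 = 26908.5 s, i.e. 7.47 hours.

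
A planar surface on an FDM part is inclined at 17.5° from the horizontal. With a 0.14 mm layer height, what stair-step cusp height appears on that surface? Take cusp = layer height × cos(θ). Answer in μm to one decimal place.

h_c = t·cos θ = 0.14 × 0.9537 = 0.133518 mm (133.5 μm).

133.5 μm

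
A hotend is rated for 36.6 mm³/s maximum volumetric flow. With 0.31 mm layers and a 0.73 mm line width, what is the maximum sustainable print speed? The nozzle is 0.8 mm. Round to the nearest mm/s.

162 mm/s

Extrusion cross-section = 0.31 × 0.73 = 0.2263 mm².
v_max = Q/A = 36.6/0.2263 = 161.73 mm/s → 162 mm/s.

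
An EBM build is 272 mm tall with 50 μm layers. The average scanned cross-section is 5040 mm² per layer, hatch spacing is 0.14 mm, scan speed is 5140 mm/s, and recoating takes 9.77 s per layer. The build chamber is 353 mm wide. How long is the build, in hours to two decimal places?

25.35 hours

Layer count = ceil(272 / 0.05) = 5440.
Scan path per layer = 5040 / 0.14 = 36000 mm.
Beam time per layer = 36000 / 5140 = 7.0039 s.
Layer cycle: 7.0039 + 9.77 → 16.7739 s.
5440 layers × 16.7739 s/layer = 91250.016 s, i.e. 25.35 hours.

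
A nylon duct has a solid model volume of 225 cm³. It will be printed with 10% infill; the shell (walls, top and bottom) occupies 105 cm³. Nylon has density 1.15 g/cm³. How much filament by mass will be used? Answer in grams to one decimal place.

Infill region: 225 − 105 → 120 cm³.
Infill volume = 0.10 × 120 = 12 cm³.
Total extruded: 105 + 12 → 117 cm³.
Mass = 117 × 1.15 = 134.55 g.

134.6 g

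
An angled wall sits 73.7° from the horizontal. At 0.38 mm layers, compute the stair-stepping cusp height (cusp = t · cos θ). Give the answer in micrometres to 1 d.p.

Cusp = layer height × cos(73.7°) = 0.38 × 0.2807 = 0.106666 mm = 106.7 μm.

106.7 μm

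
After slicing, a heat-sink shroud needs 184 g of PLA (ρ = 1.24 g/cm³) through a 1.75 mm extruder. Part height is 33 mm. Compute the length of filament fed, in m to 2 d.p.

Volume = 184 g / 1.24 g·cm⁻³ = 148.3871 cm³ = 148387.1 mm³.
Cross-section of 1.75 mm filament: π·(1.75/2)² = 2.4053 mm².
Length = 148387.1 / 2.4053 = 61691.72 mm = 61.69 m.

61.69 m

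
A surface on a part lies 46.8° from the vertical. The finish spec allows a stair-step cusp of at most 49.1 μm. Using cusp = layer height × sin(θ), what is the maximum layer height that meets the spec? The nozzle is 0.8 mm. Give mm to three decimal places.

Layer height = cusp / sin(46.8°) = 0.0491 / 0.7290 = 0.067 mm.

0.067 mm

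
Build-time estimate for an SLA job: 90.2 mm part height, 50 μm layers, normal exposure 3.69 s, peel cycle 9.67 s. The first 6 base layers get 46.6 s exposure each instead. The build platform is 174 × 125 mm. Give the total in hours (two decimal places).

Layer count = ceil(90.2 / 0.05) = 1804.
Bottom layers = 6 × (46.6 + 9.67) = 337.62 s.
Regular layers = 1798 × (3.69 + 9.67), so 24021.28 s.
Sum: 337.62 + 24021.28 = 24358.9 s → 6.77 hours.

6.77 hours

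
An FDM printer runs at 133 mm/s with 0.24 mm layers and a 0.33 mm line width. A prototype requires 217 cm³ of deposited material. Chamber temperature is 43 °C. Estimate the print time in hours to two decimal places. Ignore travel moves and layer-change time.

Extrusion cross-section: 0.24 × 0.33 → 0.0792 mm².
Toolpath length = 217 cm³ / 0.0792 mm² = 217000 / 0.0792 = 2739899 mm.
Extrusion time: 2739899 / 133 → 20600.7 s.
That's 20600.7 s → 5.72 hours.

5.72 hours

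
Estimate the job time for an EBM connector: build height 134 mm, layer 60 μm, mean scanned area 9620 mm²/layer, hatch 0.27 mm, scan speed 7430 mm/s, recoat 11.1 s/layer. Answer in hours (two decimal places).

9.86 hours

Layer count = ceil(134 / 0.06) = 2234.
Hatch length per layer: 9620 / 0.27 → 35629.6 mm.
Scan time per layer = 35629.6 / 7430, so 4.7954 s.
Per-layer time = 4.7954 + 11.1 = 15.8954 s.
Total: 2234 × 15.8954 s = 35510.3236 s → 9.86 hours.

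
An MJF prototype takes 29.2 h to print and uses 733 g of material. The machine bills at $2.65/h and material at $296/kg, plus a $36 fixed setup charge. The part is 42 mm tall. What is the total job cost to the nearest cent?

Time charge = 2.65 × 29.2, so $77.38.
Feedstock cost: 296 × 733/1000 → $216.968.
Total = 77.38 + 216.968 + 36 = 330.348 ≈ $330.35.

$330.35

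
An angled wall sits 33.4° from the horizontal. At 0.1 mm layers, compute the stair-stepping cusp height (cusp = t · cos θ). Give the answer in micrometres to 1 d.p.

83.5 μm

Cusp = layer height × cos(33.4°) = 0.1 × 0.8348 = 0.08348 mm = 83.5 μm.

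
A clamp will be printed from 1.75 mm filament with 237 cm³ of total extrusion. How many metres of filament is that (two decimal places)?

98.53 m

Cross-section of 1.75 mm filament: π·(1.75/2)² = 2.4053 mm².
L = 237000 mm³ / 2.4053 mm² = 98532.41 mm, i.e. 98.53 m.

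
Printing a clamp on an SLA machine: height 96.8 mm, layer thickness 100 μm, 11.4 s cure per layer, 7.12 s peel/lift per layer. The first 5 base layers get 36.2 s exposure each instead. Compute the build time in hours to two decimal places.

5.01 hours

Layer count = ceil(96.8 / 0.1) = 968.
Burn-in layers = 5 × (36.2 + 7.12), so 216.6 s.
Remaining layers: 963 × (11.4 + 7.12) → 17834.76 s.
Total = 216.6 + 17834.76 = 18051.36 s = 5.01 hours.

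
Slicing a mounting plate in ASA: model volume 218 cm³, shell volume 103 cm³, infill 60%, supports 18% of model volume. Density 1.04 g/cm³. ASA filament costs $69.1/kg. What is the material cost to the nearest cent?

Interior volume = 218 − 103, so 115 cm³.
Infill deposited = 0.60 × 115 = 69 cm³.
Support = 0.18 × 218 = 39.24 cm³.
Total extruded = 103 + 69 + 39.24 = 211.24 cm³.
Mass = 211.24 × 1.04 = 219.6896 g.
At $69.1/kg: 219.6896/1000 × 69.1 = $15.18.

$15.18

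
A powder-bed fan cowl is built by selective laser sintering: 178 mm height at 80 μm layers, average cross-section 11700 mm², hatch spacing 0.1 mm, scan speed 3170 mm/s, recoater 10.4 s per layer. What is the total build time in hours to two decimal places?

Number of layers: 178 / 0.08 → 2225 (rounded up).
Hatch length per layer: 11700 / 0.1 → 117000 mm.
Per-layer scan time = 117000 / 3170, so 36.9085 s.
Per-layer time: 36.9085 + 10.4 → 47.3085 s.
2225 layers × 47.3085 s/layer = 105261.4125 s, i.e. 29.24 hours.

29.24 hours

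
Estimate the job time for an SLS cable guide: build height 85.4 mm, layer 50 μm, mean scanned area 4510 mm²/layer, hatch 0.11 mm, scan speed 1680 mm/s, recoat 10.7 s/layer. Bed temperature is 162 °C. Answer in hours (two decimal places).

Layers = ⌈85.4/0.05⌉ = 1708.
Per-layer scan distance: 4510 / 0.11 → 41000 mm.
Per-layer scan time = 41000 / 1680, so 24.4048 s.
Time per layer = 24.4048 + 10.7, so 35.1048 s.
Build time = 1708 × 35.1048 = 59958.9984 s = 16.66 hours.

16.66 hours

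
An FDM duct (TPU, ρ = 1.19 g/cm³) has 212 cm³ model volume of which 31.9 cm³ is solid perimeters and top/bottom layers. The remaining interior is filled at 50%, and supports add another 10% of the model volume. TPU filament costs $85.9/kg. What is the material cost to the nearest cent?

$14.63

Interior volume = 212 − 31.9, so 180.1 cm³.
Infill deposited = 0.50 × 180.1, so 90.05 cm³.
Support = 0.10 × 212, so 21.2 cm³.
Total printed volume = 31.9 + 90.05 + 21.2 = 143.15 cm³.
Mass = 143.15 × 1.19, so 170.3485 g.
Cost = 170.3485 g / 1000 × $85.9/kg = $14.63.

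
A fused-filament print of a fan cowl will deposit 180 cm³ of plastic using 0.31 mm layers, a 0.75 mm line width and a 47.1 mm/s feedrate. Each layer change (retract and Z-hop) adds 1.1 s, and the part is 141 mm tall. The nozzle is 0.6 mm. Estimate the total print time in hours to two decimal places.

4.70 hours

Bead cross-section: 0.31 × 0.75 → 0.2325 mm².
Path length: 180000 mm³ / 0.2325 mm² → 774193.5 mm.
Print-move time = 774193.5 / 47.1 = 16437.2 s.
Number of layers: 141 / 0.31 → 455 (rounded up).
Non-print overhead: 455 × 1.1 → 500.5 s.
Total = 16437.2 + 500.5 = 16937.7 s = 4.70 hours.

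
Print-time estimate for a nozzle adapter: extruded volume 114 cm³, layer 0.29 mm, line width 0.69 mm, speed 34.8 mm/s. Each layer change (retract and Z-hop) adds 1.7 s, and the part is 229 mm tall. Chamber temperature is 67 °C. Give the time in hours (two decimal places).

Line area = 0.29 × 0.69, so 0.2001 mm².
Path length: 114000 mm³ / 0.2001 mm² → 569715.1 mm.
Print-move time: 569715.1 / 34.8 → 16371.1 s.
Number of layers: 229 / 0.29 → 790 (rounded up).
Non-print overhead = 790 × 1.7 = 1343 s.
Total = 16371.1 + 1343 = 17714.1 s = 4.92 hours.

4.92 hours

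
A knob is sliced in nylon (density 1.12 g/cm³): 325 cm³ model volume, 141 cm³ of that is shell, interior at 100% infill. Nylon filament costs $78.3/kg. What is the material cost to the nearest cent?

$28.50

Volume inside the shell = 325 − 141 = 184 cm³.
Infill volume = 1.00 × 184 = 184 cm³.
Total extruded = 141 + 184 = 325 cm³.
Mass = 325 × 1.12, so 364 g.
Cost = 364 g / 1000 × $78.3/kg = $28.50.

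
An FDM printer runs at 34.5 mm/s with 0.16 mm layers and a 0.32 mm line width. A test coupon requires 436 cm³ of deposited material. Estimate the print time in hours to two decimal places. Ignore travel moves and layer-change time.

Extrusion cross-section: 0.16 × 0.32 → 0.0512 mm².
Path length: 436000 mm³ / 0.0512 mm² → 8515625 mm.
Time extruding = 8515625 / 34.5, so 246829.7 s.
In the requested units: 246829.7 s = 68.56 hours.

68.56 hours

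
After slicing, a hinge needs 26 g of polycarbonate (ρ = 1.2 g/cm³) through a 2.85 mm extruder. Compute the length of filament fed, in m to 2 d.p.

Extruded volume: 26/1.2 = 21.6667 cm³ (21666.7 mm³).
Filament cross-section = π × (2.85/2)² = 6.3794 mm².
Length = 21666.7 / 6.3794 = 3396.35 mm = 3.40 m.

3.40 m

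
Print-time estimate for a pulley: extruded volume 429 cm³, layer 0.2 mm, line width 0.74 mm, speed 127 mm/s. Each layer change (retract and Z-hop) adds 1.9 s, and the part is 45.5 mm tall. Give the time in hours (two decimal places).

6.46 hours

Bead cross-section: 0.2 × 0.74 → 0.148 mm².
Toolpath length = 429 cm³ / 0.148 mm² = 429000 / 0.148 = 2898648.6 mm.
Extrusion time = 2898648.6 / 127, so 22824 s.
Layer count = ceil(45.5 / 0.2) = 228.
Layer-change overhead: 228 × 1.9 → 433.2 s.
Altogether 22824 + 433.2 = 23257.2 s, i.e. 6.46 hours.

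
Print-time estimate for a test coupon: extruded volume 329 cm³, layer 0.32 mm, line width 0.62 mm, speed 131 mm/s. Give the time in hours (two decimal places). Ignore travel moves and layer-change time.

Line area: 0.32 × 0.62 → 0.1984 mm².
Total extruded path = 329000/0.1984 = 1658266.1 mm.
Print-move time = 1658266.1 / 131, so 12658.5 s.
12658.5 s = 3.52 hours.

3.52 hours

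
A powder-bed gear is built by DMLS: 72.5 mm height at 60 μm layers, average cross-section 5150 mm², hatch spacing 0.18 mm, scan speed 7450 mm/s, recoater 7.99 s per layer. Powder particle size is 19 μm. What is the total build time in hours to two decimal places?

Layers = ⌈72.5/0.06⌉ = 1209.
Per-layer scan distance = 5150 / 0.18, so 28611.1 mm.
Scan time per layer = 28611.1 / 7450, so 3.8404 s.
Time per layer: 3.8404 + 7.99 → 11.8304 s.
1209 layers × 11.8304 s/layer = 14302.9536 s, i.e. 3.97 hours.

3.97 hours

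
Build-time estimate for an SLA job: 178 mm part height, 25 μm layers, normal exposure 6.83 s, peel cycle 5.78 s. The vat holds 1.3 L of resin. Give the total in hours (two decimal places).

Layers = ⌈178/0.025⌉ = 7120.
Per-layer time = 6.83 + 5.78 = 12.61 s.
Total = 7120 × 12.61 = 89783.2 s = 24.94 hours.

24.94 hours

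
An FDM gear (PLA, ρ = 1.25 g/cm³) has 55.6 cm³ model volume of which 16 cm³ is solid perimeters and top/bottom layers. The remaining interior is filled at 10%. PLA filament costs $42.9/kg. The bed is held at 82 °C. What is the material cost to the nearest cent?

$1.07

Infill region = 55.6 − 16, so 39.6 cm³.
Infill deposited = 0.10 × 39.6 = 3.96 cm³.
Deposited volume = 16 + 3.96 = 19.96 cm³.
Mass = 19.96 × 1.25 = 24.95 g.
At $42.9/kg: 24.95/1000 × 42.9 = $1.07.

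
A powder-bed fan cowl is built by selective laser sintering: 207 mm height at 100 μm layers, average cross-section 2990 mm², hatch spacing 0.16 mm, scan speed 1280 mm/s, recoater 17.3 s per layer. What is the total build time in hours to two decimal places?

18.34 hours

Layer count = ceil(207 / 0.1) = 2070.
Scan path per layer: 2990 / 0.16 → 18687.5 mm.
Laser time per layer: 18687.5 / 1280 → 14.5996 s.
Per-layer time = 14.5996 + 17.3, so 31.8996 s.
Build time = 2070 × 31.8996 = 66032.172 s = 18.34 hours.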